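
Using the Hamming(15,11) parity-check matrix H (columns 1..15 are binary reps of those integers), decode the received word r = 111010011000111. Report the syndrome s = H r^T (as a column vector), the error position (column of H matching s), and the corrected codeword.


s = (1, 0, 0, 0)^T, error position = 8, corrected codeword c = 111010001000111

Compute s = H r^T mod 2 one row at a time:
  s_1 = 1 + 1 + 0 + 0 + 0 + 1 + 1 + 1 = 5 ≡ 1 (mod 2).
  s_2 = 0 + 1 + 0 + 0 + 0 + 1 + 1 + 1 = 4 ≡ 0 (mod 2).
  s_3 = 1 + 1 + 0 + 0 + 0 + 0 + 1 + 1 = 4 ≡ 0 (mod 2).
  s_4 = 1 + 1 + 1 + 0 + 1 + 0 + 1 + 1 = 6 ≡ 0 (mod 2).
s = (1, 0, 0, 0)^T — this equals column 8 of H (binary 1000), so error is at position 8.
Correct: flip bit 8 of r = 111010011000111 to get c = 111010001000111.


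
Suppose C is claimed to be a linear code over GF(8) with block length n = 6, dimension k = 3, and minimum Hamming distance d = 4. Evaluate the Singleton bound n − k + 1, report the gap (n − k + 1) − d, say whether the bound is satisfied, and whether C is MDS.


Singleton RHS = n − k + 1 = 4, slack = 0, bound satisfied, MDS.

Singleton bound: d ≤ n − k + 1.
Here n = 6, k = 3, so n − k + 1 = 4.
Given d = 4, check d ≤ 4: YES.
Slack = (n − k + 1) − d = 0.
The code is MDS (slack = 0).
Description: the claimed parameters are [6, 3, 4]_8; such a code would be MDS (meets Singleton bound).


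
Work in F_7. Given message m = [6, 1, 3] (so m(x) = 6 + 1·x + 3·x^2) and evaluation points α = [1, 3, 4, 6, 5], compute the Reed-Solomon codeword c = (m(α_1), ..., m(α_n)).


c = [3, 1, 2, 1, 2]

Message polynomial: m(x) = 6 + 1·x + 3·x^2 (mod 7).
For each evaluation point α_i, compute m(α_i) mod 7:
  α_1 = 1: Horner steps 3 → 4 → 3, so m(1) = 3.
  α_2 = 3: Horner steps 3 → 3 → 1, so m(3) = 1.
  α_3 = 4: Horner steps 3 → 6 → 2, so m(4) = 2.
  α_4 = 6: Horner steps 3 → 5 → 1, so m(6) = 1.
  α_5 = 5: Horner steps 3 → 2 → 2, so m(5) = 2.
Codeword c = [3, 1, 2, 1, 2] ∈ F_7^5.


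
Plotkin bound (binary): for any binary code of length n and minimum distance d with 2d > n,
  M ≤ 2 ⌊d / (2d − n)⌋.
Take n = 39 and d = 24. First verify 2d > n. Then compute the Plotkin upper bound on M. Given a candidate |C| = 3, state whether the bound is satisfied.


Plotkin bound M ≤ 4; given |C| = 3 ≤ bound (satisfied).

Check applicability: 2d = 48, n = 39.
2d − n = 9 > 0, so Plotkin applies.
Compute d/(2d−n) = 24/9 ≈ 2.6667.
⌊d/(2d−n)⌋ = 2.
Plotkin bound: M ≤ 2·2 = 4.
Given |C| = 3, check: satisfied.
This |C| is below the Plotkin bound.


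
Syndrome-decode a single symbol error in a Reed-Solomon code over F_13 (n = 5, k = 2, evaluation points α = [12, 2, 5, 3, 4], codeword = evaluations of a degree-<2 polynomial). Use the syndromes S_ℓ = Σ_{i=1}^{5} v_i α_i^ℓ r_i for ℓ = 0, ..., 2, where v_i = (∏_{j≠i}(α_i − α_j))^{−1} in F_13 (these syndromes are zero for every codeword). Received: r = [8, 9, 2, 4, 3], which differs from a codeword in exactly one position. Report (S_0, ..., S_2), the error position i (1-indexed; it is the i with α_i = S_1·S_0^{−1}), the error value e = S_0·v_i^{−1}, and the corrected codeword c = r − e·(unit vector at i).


S = (7, 1, 2), error at position 2, error magnitude e = 4, c = [8, 5, 2, 4, 3].

Step 1: column multipliers v_i = (∏_{j≠i}(α_i − α_j))^{−1} mod 13.
  i = 1 (α = 12): (12−2)(12−5)(12−3)(12−4) = 10·7·9·8 = 5040 ≡ 9, so v_1 = 9^{−1} = 3 (mod 13).
  i = 2 (α = 2): (2−12)(2−5)(2−3)(2−4) = (−10)·(−3)·(−1)·(−2) = 60 ≡ 8, so v_2 = 8^{−1} = 5 (mod 13).
  i = 3 (α = 5): (5−12)(5−2)(5−3)(5−4) = (−7)·3·2·1 = −42 ≡ 10, so v_3 = 10^{−1} = 4 (mod 13).
  i = 4 (α = 3): (3−12)(3−2)(3−5)(3−4) = (−9)·1·(−2)·(−1) = −18 ≡ 8, so v_4 = 8^{−1} = 5 (mod 13).
  i = 5 (α = 4): (4−12)(4−2)(4−5)(4−3) = (−8)·2·(−1)·1 = 16 ≡ 3, so v_5 = 3^{−1} = 9 (mod 13).
  v = [3, 5, 4, 5, 9].
Step 2: syndromes of r = [8, 9, 2, 4, 3] (all sums mod 13).
  S_0 = Σ v_i r_i = 3·8 + 5·9 + 4·2 + 5·4 + 9·3 = 124 ≡ 7.
  S_1 = Σ v_i α_i r_i = 3·12·8 + 5·2·9 + 4·5·2 + 5·3·4 + 9·4·3 = 586 ≡ 1.
  α_i^2 mod 13 = [1, 4, 12, 9, 3].
  S_2 = Σ v_i α_i^2 r_i = 3·1·8 + 5·4·9 + 4·12·2 + 5·9·4 + 9·3·3 = 561 ≡ 2.
  S = (7, 1, 2) ≠ 0, so r is not a codeword (an error is present).
Step 3: locate the error. For a single error e at position i, S_ℓ = v_i·e·α_i^ℓ, so α_err = S_1/S_0.
  S_0^{−1} = 7^{−1} = 2 (mod 13), so α_err = 1·2 = 2 ≡ 2 = α_2. Error position i = 2.
  Consistency check: S_2/S_1 = 2·1 = 2 ≡ 2 = α_err ✓ (single-error assumption holds).
Step 4: error magnitude e = S_0/v_2 = S_0·∏_{j≠2}(α_2 − α_j) = 7·8 = 56 ≡ 4 (mod 13).
Step 5: correct position 2: c_2 = r_2 − e = 9 − 4 ≡ 5 (mod 13). Hence c = [8, 5, 2, 4, 3].
  Check: interpolating c through the α_i gives m(x) = 7 + 12·x (degree < 2) with m(α_i) = c_i for every i, so c is indeed a codeword.


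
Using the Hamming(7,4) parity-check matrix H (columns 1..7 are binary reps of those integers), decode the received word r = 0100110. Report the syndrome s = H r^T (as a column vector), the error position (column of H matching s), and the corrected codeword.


s = (0, 0, 1)^T, error position = 1, corrected codeword c = 1100110

Compute s = H r^T mod 2 one row at a time:
  s_1 = 0 + 1 + 1 + 0 = 2 ≡ 0 (mod 2).
  s_2 = 1 + 0 + 1 + 0 = 2 ≡ 0 (mod 2).
  s_3 = 0 + 0 + 1 + 0 = 1 ≡ 1 (mod 2).
s = (0, 0, 1)^T — this equals column 1 of H (binary 001), so error is at position 1.
Correct: flip bit 1 of r = 0100110 to get c = 1100110.


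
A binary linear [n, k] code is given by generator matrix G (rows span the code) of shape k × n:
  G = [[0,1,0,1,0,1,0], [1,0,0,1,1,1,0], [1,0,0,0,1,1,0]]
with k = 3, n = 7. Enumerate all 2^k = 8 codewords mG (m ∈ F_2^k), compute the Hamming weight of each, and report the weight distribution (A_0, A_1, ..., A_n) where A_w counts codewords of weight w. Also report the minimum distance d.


Weight distribution: A_0 = 1, A_1 = 1, A_2 = 1, A_3 = 3, A_4 = 2. Minimum distance d = 1.

Enumerate all 2^3 = 8 messages m ∈ F_2^3.
For each, compute codeword c = mG in F_2^7, then tally its weight.
  m = 000 → c = 0000000, weight = 0.
  m = 100 → c = 0101010, weight = 3.
  m = 010 → c = 1001110, weight = 4.
  m = 110 → c = 1100100, weight = 3.
  m = 001 → c = 1000110, weight = 3.
  m = 101 → c = 1101100, weight = 4.
  m = 011 → c = 0001000, weight = 1.
  m = 111 → c = 0100010, weight = 2.
Tally weights:
  weight 0: 1 codewords.
  weight 1: 1 codewords.
  weight 2: 1 codewords.
  weight 3: 3 codewords.
  weight 4: 2 codewords.
Minimum distance d = smallest w > 0 with A_w > 0 = 1.
Sanity: Σ A_w = 8 = 2^3 = 8 ✓.


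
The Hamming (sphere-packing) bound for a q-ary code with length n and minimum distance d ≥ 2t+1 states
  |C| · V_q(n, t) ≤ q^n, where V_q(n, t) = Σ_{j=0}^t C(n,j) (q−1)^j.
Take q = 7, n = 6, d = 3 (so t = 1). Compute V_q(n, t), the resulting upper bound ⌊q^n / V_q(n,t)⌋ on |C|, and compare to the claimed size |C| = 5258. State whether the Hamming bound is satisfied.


V_q(n, t) = 37, q^n = 117649, Hamming bound = 3179, |C| = 5258 > bound (violated).

Step 1: Compute V_q(n, t) = Σ_{j=0}^1 C(n, j) (q−1)^j.
  j = 0: C(6,0)·(6)^0 = 1·1 = 1.
  j = 1: C(6,1)·(6)^1 = 6·6 = 36.
  V_q(n, t) = 1 + 36 = 37.
Step 2: q^n = 7^6 = 117649.
Step 3: Hamming bound ⌊q^n / V_q(n,t)⌋ = ⌊117649/37⌋ = 3179.
Step 4: Compare |C| = 5258 to 3179: violated.
The claimed |C| lies above the Hamming bound, so no 7-ary code of length 6 with d ≥ 3 can have 5258 codewords.


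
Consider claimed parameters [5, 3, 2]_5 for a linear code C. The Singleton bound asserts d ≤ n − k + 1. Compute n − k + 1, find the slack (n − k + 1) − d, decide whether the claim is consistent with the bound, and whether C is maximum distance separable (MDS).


Singleton RHS = n − k + 1 = 3, slack = 1, bound satisfied, not MDS.

Singleton bound: d ≤ n − k + 1.
Here n = 5, k = 3, so n − k + 1 = 3.
Given d = 2, check d ≤ 3: YES.
Slack = (n − k + 1) − d = 1.
The code is NOT MDS (slack = 1 > 0).
Description: the claimed parameters are [5, 3, 2]_5; such a code would be non-MDS.


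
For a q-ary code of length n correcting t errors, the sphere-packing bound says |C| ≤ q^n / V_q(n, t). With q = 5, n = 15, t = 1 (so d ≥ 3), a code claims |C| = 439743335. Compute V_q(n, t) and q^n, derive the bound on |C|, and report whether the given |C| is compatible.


V_q(n, t) = 61, q^n = 30517578125, Hamming bound = 500288165, |C| = 439743335 ≤ bound (satisfied).

Step 1: Compute V_q(n, t) = Σ_{j=0}^1 C(n, j) (q−1)^j.
  j = 0: C(15,0)·(4)^0 = 1·1 = 1.
  j = 1: C(15,1)·(4)^1 = 15·4 = 60.
  V_q(n, t) = 1 + 60 = 61.
Step 2: q^n = 5^15 = 30517578125.
Step 3: Hamming bound ⌊q^n / V_q(n,t)⌋ = ⌊30517578125/61⌋ = 500288165.
Step 4: Compare |C| = 439743335 to 500288165: satisfied.
The claimed |C| lies below the Hamming bound.


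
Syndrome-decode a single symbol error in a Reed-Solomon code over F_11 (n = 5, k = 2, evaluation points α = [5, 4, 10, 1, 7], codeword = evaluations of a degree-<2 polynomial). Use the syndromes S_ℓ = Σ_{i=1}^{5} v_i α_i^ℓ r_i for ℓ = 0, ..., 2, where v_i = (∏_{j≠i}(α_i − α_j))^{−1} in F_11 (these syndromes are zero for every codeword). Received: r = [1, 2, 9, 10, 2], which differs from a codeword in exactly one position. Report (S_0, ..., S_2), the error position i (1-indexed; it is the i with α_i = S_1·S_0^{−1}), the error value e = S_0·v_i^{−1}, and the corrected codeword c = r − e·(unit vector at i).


S = (7, 6, 2), error at position 2, error magnitude e = 7, c = [1, 6, 9, 10, 2].

Step 1: column multipliers v_i = (∏_{j≠i}(α_i − α_j))^{−1} mod 11.
  i = 1 (α = 5): (5−4)(5−10)(5−1)(5−7) = 1·(−5)·4·(−2) = 40 ≡ 7, so v_1 = 7^{−1} = 8 (mod 11).
  i = 2 (α = 4): (4−5)(4−10)(4−1)(4−7) = (−1)·(−6)·3·(−3) = −54 ≡ 1, so v_2 = 1^{−1} = 1 (mod 11).
  i = 3 (α = 10): (10−5)(10−4)(10−1)(10−7) = 5·6·9·3 = 810 ≡ 7, so v_3 = 7^{−1} = 8 (mod 11).
  i = 4 (α = 1): (1−5)(1−4)(1−10)(1−7) = (−4)·(−3)·(−9)·(−6) = 648 ≡ 10, so v_4 = 10^{−1} = 10 (mod 11).
  i = 5 (α = 7): (7−5)(7−4)(7−10)(7−1) = 2·3·(−3)·6 = −108 ≡ 2, so v_5 = 2^{−1} = 6 (mod 11).
  v = [8, 1, 8, 10, 6].
Step 2: syndromes of r = [1, 2, 9, 10, 2] (all sums mod 11).
  S_0 = Σ v_i r_i = 8·1 + 1·2 + 8·9 + 10·10 + 6·2 = 194 ≡ 7.
  S_1 = Σ v_i α_i r_i = 8·5·1 + 1·4·2 + 8·10·9 + 10·1·10 + 6·7·2 = 952 ≡ 6.
  α_i^2 mod 11 = [3, 5, 1, 1, 5].
  S_2 = Σ v_i α_i^2 r_i = 8·3·1 + 1·5·2 + 8·1·9 + 10·1·10 + 6·5·2 = 266 ≡ 2.
  S = (7, 6, 2) ≠ 0, so r is not a codeword (an error is present).
Step 3: locate the error. For a single error e at position i, S_ℓ = v_i·e·α_i^ℓ, so α_err = S_1/S_0.
  S_0^{−1} = 7^{−1} = 8 (mod 11), so α_err = 6·8 = 48 ≡ 4 = α_2. Error position i = 2.
  Consistency check: S_2/S_1 = 2·2 = 4 ≡ 4 = α_err ✓ (single-error assumption holds).
Step 4: error magnitude e = S_0/v_2 = S_0·∏_{j≠2}(α_2 − α_j) = 7·1 = 7 ≡ 7 (mod 11).
Step 5: correct position 2: c_2 = r_2 − e = 2 − 7 ≡ 6 (mod 11). Hence c = [1, 6, 9, 10, 2].
  Check: interpolating c through the α_i gives m(x) = 4 + 6·x (degree < 2) with m(α_i) = c_i for every i, so c is indeed a codeword.


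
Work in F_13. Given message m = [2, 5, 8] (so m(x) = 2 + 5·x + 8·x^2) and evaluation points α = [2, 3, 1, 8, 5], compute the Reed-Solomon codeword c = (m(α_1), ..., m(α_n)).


c = [5, 11, 2, 8, 6]

Message polynomial: m(x) = 2 + 5·x + 8·x^2 (mod 13).
For each evaluation point α_i, compute m(α_i) mod 13:
  α_1 = 2: Horner steps 8 → 8 → 5, so m(2) = 5.
  α_2 = 3: Horner steps 8 → 3 → 11, so m(3) = 11.
  α_3 = 1: Horner steps 8 → 0 → 2, so m(1) = 2.
  α_4 = 8: Horner steps 8 → 4 → 8, so m(8) = 8.
  α_5 = 5: Horner steps 8 → 6 → 6, so m(5) = 6.
Codeword c = [5, 11, 2, 8, 6] ∈ F_13^5.


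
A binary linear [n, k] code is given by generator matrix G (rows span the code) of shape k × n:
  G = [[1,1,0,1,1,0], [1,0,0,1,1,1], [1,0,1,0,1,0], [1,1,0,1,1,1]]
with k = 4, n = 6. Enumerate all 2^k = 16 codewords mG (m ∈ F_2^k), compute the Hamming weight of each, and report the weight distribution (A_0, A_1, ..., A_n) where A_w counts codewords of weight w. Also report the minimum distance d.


Weight distribution: A_0 = 1, A_1 = 2, A_2 = 2, A_3 = 4, A_4 = 5, A_5 = 2. Minimum distance d = 1.

Enumerate all 2^4 = 16 messages m ∈ F_2^4.
For each, compute codeword c = mG in F_2^6, then tally its weight.
  m = 0000 → c = 000000, weight = 0.
  m = 1000 → c = 110110, weight = 4.
  m = 0100 → c = 100111, weight = 4.
  m = 1100 → c = 010001, weight = 2.
  m = 0010 → c = 101010, weight = 3.
  m = 1010 → c = 011100, weight = 3.
  m = 0110 → c = 001101, weight = 3.
  m = 1110 → c = 111011, weight = 5.
  m = 0001 → c = 110111, weight = 5.
  m = 1001 → c = 000001, weight = 1.
  m = 0101 → c = 010000, weight = 1.
  m = 1101 → c = 100110, weight = 3.
  m = 0011 → c = 011101, weight = 4.
  m = 1011 → c = 101011, weight = 4.
  m = 0111 → c = 111010, weight = 4.
  m = 1111 → c = 001100, weight = 2.
Tally weights:
  weight 0: 1 codewords.
  weight 1: 2 codewords.
  weight 2: 2 codewords.
  weight 3: 4 codewords.
  weight 4: 5 codewords.
  weight 5: 2 codewords.
Minimum distance d = smallest w > 0 with A_w > 0 = 1.
Sanity: Σ A_w = 16 = 2^4 = 16 ✓.


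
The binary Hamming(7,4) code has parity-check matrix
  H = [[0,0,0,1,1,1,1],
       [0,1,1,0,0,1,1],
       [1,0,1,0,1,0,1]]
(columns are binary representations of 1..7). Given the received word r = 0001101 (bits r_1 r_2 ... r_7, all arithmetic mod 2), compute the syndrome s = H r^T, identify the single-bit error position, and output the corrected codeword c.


s = (1, 1, 0)^T, error position = 6, corrected codeword c = 0001111

Compute s = H r^T mod 2 one row at a time:
  s_1 = 1 + 1 + 0 + 1 = 3 ≡ 1 (mod 2).
  s_2 = 0 + 0 + 0 + 1 = 1 ≡ 1 (mod 2).
  s_3 = 0 + 0 + 1 + 1 = 2 ≡ 0 (mod 2).
s = (1, 1, 0)^T — this equals column 6 of H (binary 110), so error is at position 6.
Correct: flip bit 6 of r = 0001101 to get c = 0001111.


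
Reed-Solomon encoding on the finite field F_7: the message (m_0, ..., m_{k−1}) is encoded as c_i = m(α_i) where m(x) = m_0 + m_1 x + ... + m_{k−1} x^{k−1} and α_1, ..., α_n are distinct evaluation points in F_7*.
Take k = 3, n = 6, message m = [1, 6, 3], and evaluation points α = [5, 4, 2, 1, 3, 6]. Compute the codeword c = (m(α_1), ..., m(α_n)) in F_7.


c = [1, 3, 4, 3, 4, 5]

Message polynomial: m(x) = 1 + 6·x + 3·x^2 (mod 7).
For each evaluation point α_i, compute m(α_i) mod 7:
  α_1 = 5: Horner steps 3 → 0 → 1, so m(5) = 1.
  α_2 = 4: Horner steps 3 → 4 → 3, so m(4) = 3.
  α_3 = 2: Horner steps 3 → 5 → 4, so m(2) = 4.
  α_4 = 1: Horner steps 3 → 2 → 3, so m(1) = 3.
  α_5 = 3: Horner steps 3 → 1 → 4, so m(3) = 4.
  α_6 = 6: Horner steps 3 → 3 → 5, so m(6) = 5.
Codeword c = [1, 3, 4, 3, 4, 5] ∈ F_7^6.


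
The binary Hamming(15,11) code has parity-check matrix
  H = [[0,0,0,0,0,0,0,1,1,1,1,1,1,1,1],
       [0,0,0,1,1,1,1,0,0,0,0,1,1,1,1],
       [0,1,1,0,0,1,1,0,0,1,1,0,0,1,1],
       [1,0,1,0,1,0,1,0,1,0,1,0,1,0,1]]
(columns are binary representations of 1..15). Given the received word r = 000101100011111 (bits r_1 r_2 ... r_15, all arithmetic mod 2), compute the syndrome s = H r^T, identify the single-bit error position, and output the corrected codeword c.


s = (1, 1, 1, 0)^T, error position = 14, corrected codeword c = 000101100011101

Compute s = H r^T mod 2 one row at a time:
  s_1 = 0 + 0 + 0 + 1 + 1 + 1 + 1 + 1 = 5 ≡ 1 (mod 2).
  s_2 = 1 + 0 + 1 + 1 + 1 + 1 + 1 + 1 = 7 ≡ 1 (mod 2).
  s_3 = 0 + 0 + 1 + 1 + 0 + 1 + 1 + 1 = 5 ≡ 1 (mod 2).
  s_4 = 0 + 0 + 0 + 1 + 0 + 1 + 1 + 1 = 4 ≡ 0 (mod 2).
s = (1, 1, 1, 0)^T — this equals column 14 of H (binary 1110), so error is at position 14.
Correct: flip bit 14 of r = 000101100011111 to get c = 000101100011101.


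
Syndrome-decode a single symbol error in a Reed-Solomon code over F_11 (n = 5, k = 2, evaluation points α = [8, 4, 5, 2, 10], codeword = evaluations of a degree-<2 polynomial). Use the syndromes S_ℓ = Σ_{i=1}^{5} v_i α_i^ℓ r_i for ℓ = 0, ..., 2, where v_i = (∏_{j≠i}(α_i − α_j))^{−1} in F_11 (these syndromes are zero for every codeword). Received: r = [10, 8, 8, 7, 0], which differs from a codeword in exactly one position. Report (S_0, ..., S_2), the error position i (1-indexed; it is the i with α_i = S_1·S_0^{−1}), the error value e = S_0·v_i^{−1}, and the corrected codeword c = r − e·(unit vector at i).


S = (5, 3, 4), error at position 3, error magnitude e = 5, c = [10, 8, 3, 7, 0].

Step 1: column multipliers v_i = (∏_{j≠i}(α_i − α_j))^{−1} mod 11.
  i = 1 (α = 8): (8−4)(8−5)(8−2)(8−10) = 4·3·6·(−2) = −144 ≡ 10, so v_1 = 10^{−1} = 10 (mod 11).
  i = 2 (α = 4): (4−8)(4−5)(4−2)(4−10) = (−4)·(−1)·2·(−6) = −48 ≡ 7, so v_2 = 7^{−1} = 8 (mod 11).
  i = 3 (α = 5): (5−8)(5−4)(5−2)(5−10) = (−3)·1·3·(−5) = 45 ≡ 1, so v_3 = 1^{−1} = 1 (mod 11).
  i = 4 (α = 2): (2−8)(2−4)(2−5)(2−10) = (−6)·(−2)·(−3)·(−8) = 288 ≡ 2, so v_4 = 2^{−1} = 6 (mod 11).
  i = 5 (α = 10): (10−8)(10−4)(10−5)(10−2) = 2·6·5·8 = 480 ≡ 7, so v_5 = 7^{−1} = 8 (mod 11).
  v = [10, 8, 1, 6, 8].
Step 2: syndromes of r = [10, 8, 8, 7, 0] (all sums mod 11).
  S_0 = Σ v_i r_i = 10·10 + 8·8 + 1·8 + 6·7 + 8·0 = 214 ≡ 5.
  S_1 = Σ v_i α_i r_i = 10·8·10 + 8·4·8 + 1·5·8 + 6·2·7 + 8·10·0 = 1180 ≡ 3.
  α_i^2 mod 11 = [9, 5, 3, 4, 1].
  S_2 = Σ v_i α_i^2 r_i = 10·9·10 + 8·5·8 + 1·3·8 + 6·4·7 + 8·1·0 = 1412 ≡ 4.
  S = (5, 3, 4) ≠ 0, so r is not a codeword (an error is present).
Step 3: locate the error. For a single error e at position i, S_ℓ = v_i·e·α_i^ℓ, so α_err = S_1/S_0.
  S_0^{−1} = 5^{−1} = 9 (mod 11), so α_err = 3·9 = 27 ≡ 5 = α_3. Error position i = 3.
  Consistency check: S_2/S_1 = 4·4 = 16 ≡ 5 = α_err ✓ (single-error assumption holds).
Step 4: error magnitude e = S_0/v_3 = S_0·∏_{j≠3}(α_3 − α_j) = 5·1 = 5 ≡ 5 (mod 11).
Step 5: correct position 3: c_3 = r_3 − e = 8 − 5 ≡ 3 (mod 11). Hence c = [10, 8, 3, 7, 0].
  Check: interpolating c through the α_i gives m(x) = 6 + 6·x (degree < 2) with m(α_i) = c_i for every i, so c is indeed a codeword.


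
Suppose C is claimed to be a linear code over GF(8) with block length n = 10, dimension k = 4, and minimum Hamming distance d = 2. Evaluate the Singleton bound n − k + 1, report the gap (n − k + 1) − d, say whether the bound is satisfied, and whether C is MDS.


Singleton RHS = n − k + 1 = 7, slack = 5, bound satisfied, not MDS.

Singleton bound: d ≤ n − k + 1.
Here n = 10, k = 4, so n − k + 1 = 7.
Given d = 2, check d ≤ 7: YES.
Slack = (n − k + 1) − d = 5.
The code is NOT MDS (slack = 5 > 0).
Description: the claimed parameters are [10, 4, 2]_8; such a code would be non-MDS.


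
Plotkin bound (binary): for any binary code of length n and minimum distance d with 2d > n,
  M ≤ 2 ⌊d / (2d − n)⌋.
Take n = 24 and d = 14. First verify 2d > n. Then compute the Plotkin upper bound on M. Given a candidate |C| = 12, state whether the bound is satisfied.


Plotkin bound M ≤ 6; given |C| = 12 > bound (violated).

Check applicability: 2d = 28, n = 24.
2d − n = 4 > 0, so Plotkin applies.
Compute d/(2d−n) = 14/4 ≈ 3.5000.
⌊d/(2d−n)⌋ = 3.
Plotkin bound: M ≤ 2·3 = 6.
Given |C| = 12, check: VIOLATED.
This |C| is above the Plotkin bound, so no binary code with n = 24, d = 14 and 12 codewords exists.


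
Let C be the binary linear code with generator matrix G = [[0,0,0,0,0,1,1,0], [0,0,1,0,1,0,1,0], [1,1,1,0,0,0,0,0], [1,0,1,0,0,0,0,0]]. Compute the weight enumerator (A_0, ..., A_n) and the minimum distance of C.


Weight distribution: A_0 = 1, A_1 = 1, A_2 = 2, A_3 = 6, A_4 = 5, A_5 = 1. Minimum distance d = 1.

Enumerate all 2^4 = 16 messages m ∈ F_2^4.
For each, compute codeword c = mG in F_2^8, then tally its weight.
  m = 0000 → c = 00000000, weight = 0.
  m = 1000 → c = 00000110, weight = 2.
  m = 0100 → c = 00101010, weight = 3.
  m = 1100 → c = 00101100, weight = 3.
  m = 0010 → c = 11100000, weight = 3.
  m = 1010 → c = 11100110, weight = 5.
  m = 0110 → c = 11001010, weight = 4.
  m = 1110 → c = 11001100, weight = 4.
  m = 0001 → c = 10100000, weight = 2.
  m = 1001 → c = 10100110, weight = 4.
  m = 0101 → c = 10001010, weight = 3.
  m = 1101 → c = 10001100, weight = 3.
  m = 0011 → c = 01000000, weight = 1.
  m = 1011 → c = 01000110, weight = 3.
  m = 0111 → c = 01101010, weight = 4.
  m = 1111 → c = 01101100, weight = 4.
Tally weights:
  weight 0: 1 codewords.
  weight 1: 1 codewords.
  weight 2: 2 codewords.
  weight 3: 6 codewords.
  weight 4: 5 codewords.
  weight 5: 1 codewords.
Minimum distance d = smallest w > 0 with A_w > 0 = 1.
Sanity: Σ A_w = 16 = 2^4 = 16 ✓.


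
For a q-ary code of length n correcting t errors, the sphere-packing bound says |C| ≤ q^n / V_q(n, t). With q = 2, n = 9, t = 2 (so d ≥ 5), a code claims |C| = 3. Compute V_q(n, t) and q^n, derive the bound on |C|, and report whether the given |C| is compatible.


V_q(n, t) = 46, q^n = 512, Hamming bound = 11, |C| = 3 ≤ bound (satisfied).

Step 1: Compute V_q(n, t) = Σ_{j=0}^2 C(n, j) (q−1)^j.
  j = 0: C(9,0)·(1)^0 = 1·1 = 1.
  j = 1: C(9,1)·(1)^1 = 9·1 = 9.
  j = 2: C(9,2)·(1)^2 = 36·1 = 36.
  V_q(n, t) = 1 + 9 + 36 = 46.
Step 2: q^n = 2^9 = 512.
Step 3: Hamming bound ⌊q^n / V_q(n,t)⌋ = ⌊512/46⌋ = 11.
Step 4: Compare |C| = 3 to 11: satisfied.
The claimed |C| lies below the Hamming bound.


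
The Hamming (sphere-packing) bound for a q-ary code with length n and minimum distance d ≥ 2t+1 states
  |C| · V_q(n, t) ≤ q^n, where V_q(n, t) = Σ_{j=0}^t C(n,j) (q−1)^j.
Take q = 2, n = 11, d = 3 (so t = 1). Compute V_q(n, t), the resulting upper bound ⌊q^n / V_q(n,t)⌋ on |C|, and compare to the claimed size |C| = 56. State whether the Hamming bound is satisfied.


V_q(n, t) = 12, q^n = 2048, Hamming bound = 170, |C| = 56 ≤ bound (satisfied).

Step 1: Compute V_q(n, t) = Σ_{j=0}^1 C(n, j) (q−1)^j.
  j = 0: C(11,0)·(1)^0 = 1·1 = 1.
  j = 1: C(11,1)·(1)^1 = 11·1 = 11.
  V_q(n, t) = 1 + 11 = 12.
Step 2: q^n = 2^11 = 2048.
Step 3: Hamming bound ⌊q^n / V_q(n,t)⌋ = ⌊2048/12⌋ = 170.
Step 4: Compare |C| = 56 to 170: satisfied.
The claimed |C| lies below the Hamming bound.


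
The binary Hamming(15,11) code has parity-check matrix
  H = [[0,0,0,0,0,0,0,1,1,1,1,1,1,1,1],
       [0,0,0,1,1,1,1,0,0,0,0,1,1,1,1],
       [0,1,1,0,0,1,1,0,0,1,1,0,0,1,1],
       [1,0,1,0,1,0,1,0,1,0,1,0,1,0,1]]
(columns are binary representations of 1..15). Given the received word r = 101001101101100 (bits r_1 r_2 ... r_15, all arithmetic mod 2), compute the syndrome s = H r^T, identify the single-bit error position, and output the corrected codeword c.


s = (0, 0, 0, 1)^T, error position = 1, corrected codeword c = 001001101101100

Compute s = H r^T mod 2 one row at a time:
  s_1 = 0 + 1 + 1 + 0 + 1 + 1 + 0 + 0 = 4 ≡ 0 (mod 2).
  s_2 = 0 + 0 + 1 + 1 + 1 + 1 + 0 + 0 = 4 ≡ 0 (mod 2).
  s_3 = 0 + 1 + 1 + 1 + 1 + 0 + 0 + 0 = 4 ≡ 0 (mod 2).
  s_4 = 1 + 1 + 0 + 1 + 1 + 0 + 1 + 0 = 5 ≡ 1 (mod 2).
s = (0, 0, 0, 1)^T — this equals column 1 of H (binary 0001), so error is at position 1.
Correct: flip bit 1 of r = 101001101101100 to get c = 001001101101100.


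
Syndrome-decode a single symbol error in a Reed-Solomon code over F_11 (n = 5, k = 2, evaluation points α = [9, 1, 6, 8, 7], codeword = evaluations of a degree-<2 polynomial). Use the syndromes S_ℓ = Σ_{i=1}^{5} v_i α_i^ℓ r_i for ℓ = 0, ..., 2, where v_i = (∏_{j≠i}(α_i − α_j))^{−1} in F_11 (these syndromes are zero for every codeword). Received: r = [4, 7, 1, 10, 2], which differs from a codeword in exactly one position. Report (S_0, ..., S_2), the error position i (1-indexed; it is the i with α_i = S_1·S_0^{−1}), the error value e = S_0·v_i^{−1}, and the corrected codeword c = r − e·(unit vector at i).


S = (5, 7, 1), error at position 4, error magnitude e = 7, c = [4, 7, 1, 3, 2].

Step 1: column multipliers v_i = (∏_{j≠i}(α_i − α_j))^{−1} mod 11.
  i = 1 (α = 9): (9−1)(9−6)(9−8)(9−7) = 8·3·1·2 = 48 ≡ 4, so v_1 = 4^{−1} = 3 (mod 11).
  i = 2 (α = 1): (1−9)(1−6)(1−8)(1−7) = (−8)·(−5)·(−7)·(−6) = 1680 ≡ 8, so v_2 = 8^{−1} = 7 (mod 11).
  i = 3 (α = 6): (6−9)(6−1)(6−8)(6−7) = (−3)·5·(−2)·(−1) = −30 ≡ 3, so v_3 = 3^{−1} = 4 (mod 11).
  i = 4 (α = 8): (8−9)(8−1)(8−6)(8−7) = (−1)·7·2·1 = −14 ≡ 8, so v_4 = 8^{−1} = 7 (mod 11).
  i = 5 (α = 7): (7−9)(7−1)(7−6)(7−8) = (−2)·6·1·(−1) = 12 ≡ 1, so v_5 = 1^{−1} = 1 (mod 11).
  v = [3, 7, 4, 7, 1].
Step 2: syndromes of r = [4, 7, 1, 10, 2] (all sums mod 11).
  S_0 = Σ v_i r_i = 3·4 + 7·7 + 4·1 + 7·10 + 1·2 = 137 ≡ 5.
  S_1 = Σ v_i α_i r_i = 3·9·4 + 7·1·7 + 4·6·1 + 7·8·10 + 1·7·2 = 755 ≡ 7.
  α_i^2 mod 11 = [4, 1, 3, 9, 5].
  S_2 = Σ v_i α_i^2 r_i = 3·4·4 + 7·1·7 + 4·3·1 + 7·9·10 + 1·5·2 = 749 ≡ 1.
  S = (5, 7, 1) ≠ 0, so r is not a codeword (an error is present).
Step 3: locate the error. For a single error e at position i, S_ℓ = v_i·e·α_i^ℓ, so α_err = S_1/S_0.
  S_0^{−1} = 5^{−1} = 9 (mod 11), so α_err = 7·9 = 63 ≡ 8 = α_4. Error position i = 4.
  Consistency check: S_2/S_1 = 1·8 = 8 ≡ 8 = α_err ✓ (single-error assumption holds).
Step 4: error magnitude e = S_0/v_4 = S_0·∏_{j≠4}(α_4 − α_j) = 5·8 = 40 ≡ 7 (mod 11).
Step 5: correct position 4: c_4 = r_4 − e = 10 − 7 ≡ 3 (mod 11). Hence c = [4, 7, 1, 3, 2].
  Check: interpolating c through the α_i gives m(x) = 6 + 1·x (degree < 2) with m(α_i) = c_i for every i, so c is indeed a codeword.


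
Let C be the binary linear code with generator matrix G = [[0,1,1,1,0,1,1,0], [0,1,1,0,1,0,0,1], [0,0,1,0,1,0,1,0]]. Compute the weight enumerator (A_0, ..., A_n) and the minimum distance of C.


Weight distribution: A_0 = 1, A_3 = 2, A_4 = 3, A_5 = 2. Minimum distance d = 3.

Enumerate all 2^3 = 8 messages m ∈ F_2^3.
For each, compute codeword c = mG in F_2^8, then tally its weight.
  m = 000 → c = 00000000, weight = 0.
  m = 100 → c = 01110110, weight = 5.
  m = 010 → c = 01101001, weight = 4.
  m = 110 → c = 00011111, weight = 5.
  m = 001 → c = 00101010, weight = 3.
  m = 101 → c = 01011100, weight = 4.
  m = 011 → c = 01000011, weight = 3.
  m = 111 → c = 00110101, weight = 4.
Tally weights:
  weight 0: 1 codewords.
  weight 3: 2 codewords.
  weight 4: 3 codewords.
  weight 5: 2 codewords.
Minimum distance d = smallest w > 0 with A_w > 0 = 3.
Sanity: Σ A_w = 8 = 2^3 = 8 ✓.


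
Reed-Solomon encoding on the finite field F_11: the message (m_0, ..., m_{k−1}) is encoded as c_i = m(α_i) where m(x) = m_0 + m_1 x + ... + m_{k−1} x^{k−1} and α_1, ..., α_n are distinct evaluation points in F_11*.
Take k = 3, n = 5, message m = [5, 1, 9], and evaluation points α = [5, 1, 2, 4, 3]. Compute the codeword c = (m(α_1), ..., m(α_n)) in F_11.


c = [4, 4, 10, 10, 1]

Message polynomial: m(x) = 5 + 1·x + 9·x^2 (mod 11).
For each evaluation point α_i, compute m(α_i) mod 11:
  α_1 = 5: Horner steps 9 → 2 → 4, so m(5) = 4.
  α_2 = 1: Horner steps 9 → 10 → 4, so m(1) = 4.
  α_3 = 2: Horner steps 9 → 8 → 10, so m(2) = 10.
  α_4 = 4: Horner steps 9 → 4 → 10, so m(4) = 10.
  α_5 = 3: Horner steps 9 → 6 → 1, so m(3) = 1.
Codeword c = [4, 4, 10, 10, 1] ∈ F_11^5.


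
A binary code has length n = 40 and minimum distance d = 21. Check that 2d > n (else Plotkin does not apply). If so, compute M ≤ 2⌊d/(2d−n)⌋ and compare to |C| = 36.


Plotkin bound M ≤ 20; given |C| = 36 > bound (violated).

Check applicability: 2d = 42, n = 40.
2d − n = 2 > 0, so Plotkin applies.
Compute d/(2d−n) = 21/2 ≈ 10.5000.
⌊d/(2d−n)⌋ = 10.
Plotkin bound: M ≤ 2·10 = 20.
Given |C| = 36, check: VIOLATED.
This |C| is above the Plotkin bound, so no binary code with n = 40, d = 21 and 36 codewords exists.


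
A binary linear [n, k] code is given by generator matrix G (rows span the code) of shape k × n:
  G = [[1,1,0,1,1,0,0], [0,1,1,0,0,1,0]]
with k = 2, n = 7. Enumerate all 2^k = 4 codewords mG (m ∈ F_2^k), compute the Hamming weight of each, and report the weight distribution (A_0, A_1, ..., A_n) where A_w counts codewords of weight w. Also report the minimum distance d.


Weight distribution: A_0 = 1, A_3 = 1, A_4 = 1, A_5 = 1. Minimum distance d = 3.

Enumerate all 2^2 = 4 messages m ∈ F_2^2.
For each, compute codeword c = mG in F_2^7, then tally its weight.
  m = 00 → c = 0000000, weight = 0.
  m = 10 → c = 1101100, weight = 4.
  m = 01 → c = 0110010, weight = 3.
  m = 11 → c = 1011110, weight = 5.
Tally weights:
  weight 0: 1 codewords.
  weight 3: 1 codewords.
  weight 4: 1 codewords.
  weight 5: 1 codewords.
Minimum distance d = smallest w > 0 with A_w > 0 = 3.
Sanity: Σ A_w = 4 = 2^2 = 4 ✓.


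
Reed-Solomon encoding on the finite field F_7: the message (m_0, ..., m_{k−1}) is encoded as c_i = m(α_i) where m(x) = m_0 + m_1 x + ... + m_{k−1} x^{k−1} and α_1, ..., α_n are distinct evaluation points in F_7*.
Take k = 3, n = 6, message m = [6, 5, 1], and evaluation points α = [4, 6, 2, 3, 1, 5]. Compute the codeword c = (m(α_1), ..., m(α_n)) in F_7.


c = [0, 2, 6, 2, 5, 0]

Message polynomial: m(x) = 6 + 5·x + 1·x^2 (mod 7).
For each evaluation point α_i, compute m(α_i) mod 7:
  α_1 = 4: Horner steps 1 → 2 → 0, so m(4) = 0.
  α_2 = 6: Horner steps 1 → 4 → 2, so m(6) = 2.
  α_3 = 2: Horner steps 1 → 0 → 6, so m(2) = 6.
  α_4 = 3: Horner steps 1 → 1 → 2, so m(3) = 2.
  α_5 = 1: Horner steps 1 → 6 → 5, so m(1) = 5.
  α_6 = 5: Horner steps 1 → 3 → 0, so m(5) = 0.
Codeword c = [0, 2, 6, 2, 5, 0] ∈ F_7^6.


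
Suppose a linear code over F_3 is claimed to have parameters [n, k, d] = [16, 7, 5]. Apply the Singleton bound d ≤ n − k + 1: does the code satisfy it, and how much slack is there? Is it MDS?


Singleton RHS = n − k + 1 = 10, slack = 5, bound satisfied, not MDS.

Singleton bound: d ≤ n − k + 1.
Here n = 16, k = 7, so n − k + 1 = 10.
Given d = 5, check d ≤ 10: YES.
Slack = (n − k + 1) − d = 5.
The code is NOT MDS (slack = 5 > 0).
Description: the claimed parameters are [16, 7, 5]_3; such a code would be non-MDS.


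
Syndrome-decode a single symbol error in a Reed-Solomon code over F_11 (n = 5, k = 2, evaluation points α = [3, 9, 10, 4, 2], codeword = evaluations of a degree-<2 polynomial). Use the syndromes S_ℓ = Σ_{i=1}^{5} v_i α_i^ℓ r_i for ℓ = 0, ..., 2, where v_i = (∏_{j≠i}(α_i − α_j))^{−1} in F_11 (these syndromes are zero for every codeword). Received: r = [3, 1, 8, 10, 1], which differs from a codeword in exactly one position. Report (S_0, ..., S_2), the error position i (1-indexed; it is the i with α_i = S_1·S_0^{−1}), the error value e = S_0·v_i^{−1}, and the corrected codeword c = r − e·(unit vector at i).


S = (8, 5, 10), error at position 5, error magnitude e = 5, c = [3, 1, 8, 10, 7].

Step 1: column multipliers v_i = (∏_{j≠i}(α_i − α_j))^{−1} mod 11.
  i = 1 (α = 3): (3−9)(3−10)(3−4)(3−2) = (−6)·(−7)·(−1)·1 = −42 ≡ 2, so v_1 = 2^{−1} = 6 (mod 11).
  i = 2 (α = 9): (9−3)(9−10)(9−4)(9−2) = 6·(−1)·5·7 = −210 ≡ 10, so v_2 = 10^{−1} = 10 (mod 11).
  i = 3 (α = 10): (10−3)(10−9)(10−4)(10−2) = 7·1·6·8 = 336 ≡ 6, so v_3 = 6^{−1} = 2 (mod 11).
  i = 4 (α = 4): (4−3)(4−9)(4−10)(4−2) = 1·(−5)·(−6)·2 = 60 ≡ 5, so v_4 = 5^{−1} = 9 (mod 11).
  i = 5 (α = 2): (2−3)(2−9)(2−10)(2−4) = (−1)·(−7)·(−8)·(−2) = 112 ≡ 2, so v_5 = 2^{−1} = 6 (mod 11).
  v = [6, 10, 2, 9, 6].
Step 2: syndromes of r = [3, 1, 8, 10, 1] (all sums mod 11).
  S_0 = Σ v_i r_i = 6·3 + 10·1 + 2·8 + 9·10 + 6·1 = 140 ≡ 8.
  S_1 = Σ v_i α_i r_i = 6·3·3 + 10·9·1 + 2·10·8 + 9·4·10 + 6·2·1 = 676 ≡ 5.
  α_i^2 mod 11 = [9, 4, 1, 5, 4].
  S_2 = Σ v_i α_i^2 r_i = 6·9·3 + 10·4·1 + 2·1·8 + 9·5·10 + 6·4·1 = 692 ≡ 10.
  S = (8, 5, 10) ≠ 0, so r is not a codeword (an error is present).
Step 3: locate the error. For a single error e at position i, S_ℓ = v_i·e·α_i^ℓ, so α_err = S_1/S_0.
  S_0^{−1} = 8^{−1} = 7 (mod 11), so α_err = 5·7 = 35 ≡ 2 = α_5. Error position i = 5.
  Consistency check: S_2/S_1 = 10·9 = 90 ≡ 2 = α_err ✓ (single-error assumption holds).
Step 4: error magnitude e = S_0/v_5 = S_0·∏_{j≠5}(α_5 − α_j) = 8·2 = 16 ≡ 5 (mod 11).
Step 5: correct position 5: c_5 = r_5 − e = 1 − 5 ≡ 7 (mod 11). Hence c = [3, 1, 8, 10, 7].
  Check: interpolating c through the α_i gives m(x) = 4 + 7·x (degree < 2) with m(α_i) = c_i for every i, so c is indeed a codeword.


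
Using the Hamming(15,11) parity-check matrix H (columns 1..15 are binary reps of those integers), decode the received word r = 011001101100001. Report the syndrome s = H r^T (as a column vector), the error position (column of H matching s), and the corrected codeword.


s = (1, 1, 0, 0)^T, error position = 12, corrected codeword c = 011001101101001

Compute s = H r^T mod 2 one row at a time:
  s_1 = 0 + 1 + 1 + 0 + 0 + 0 + 0 + 1 = 3 ≡ 1 (mod 2).
  s_2 = 0 + 0 + 1 + 1 + 0 + 0 + 0 + 1 = 3 ≡ 1 (mod 2).
  s_3 = 1 + 1 + 1 + 1 + 1 + 0 + 0 + 1 = 6 ≡ 0 (mod 2).
  s_4 = 0 + 1 + 0 + 1 + 1 + 0 + 0 + 1 = 4 ≡ 0 (mod 2).
s = (1, 1, 0, 0)^T — this equals column 12 of H (binary 1100), so error is at position 12.
Correct: flip bit 12 of r = 011001101100001 to get c = 011001101101001.


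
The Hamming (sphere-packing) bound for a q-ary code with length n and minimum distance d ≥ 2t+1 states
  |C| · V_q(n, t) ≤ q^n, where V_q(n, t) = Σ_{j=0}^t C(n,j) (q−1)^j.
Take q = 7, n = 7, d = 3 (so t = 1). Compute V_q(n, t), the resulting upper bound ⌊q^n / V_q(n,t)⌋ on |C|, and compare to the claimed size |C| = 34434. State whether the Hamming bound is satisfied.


V_q(n, t) = 43, q^n = 823543, Hamming bound = 19152, |C| = 34434 > bound (violated).

Step 1: Compute V_q(n, t) = Σ_{j=0}^1 C(n, j) (q−1)^j.
  j = 0: C(7,0)·(6)^0 = 1·1 = 1.
  j = 1: C(7,1)·(6)^1 = 7·6 = 42.
  V_q(n, t) = 1 + 42 = 43.
Step 2: q^n = 7^7 = 823543.
Step 3: Hamming bound ⌊q^n / V_q(n,t)⌋ = ⌊823543/43⌋ = 19152.
Step 4: Compare |C| = 34434 to 19152: violated.
The claimed |C| lies above the Hamming bound, so no 7-ary code of length 7 with d ≥ 3 can have 34434 codewords.


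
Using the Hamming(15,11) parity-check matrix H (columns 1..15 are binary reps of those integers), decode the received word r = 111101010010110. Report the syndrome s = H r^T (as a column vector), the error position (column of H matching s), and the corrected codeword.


s = (0, 0, 1, 0)^T, error position = 2, corrected codeword c = 101101010010110

Compute s = H r^T mod 2 one row at a time:
  s_1 = 1 + 0 + 0 + 1 + 0 + 1 + 1 + 0 = 4 ≡ 0 (mod 2).
  s_2 = 1 + 0 + 1 + 0 + 0 + 1 + 1 + 0 = 4 ≡ 0 (mod 2).
  s_3 = 1 + 1 + 1 + 0 + 0 + 1 + 1 + 0 = 5 ≡ 1 (mod 2).
  s_4 = 1 + 1 + 0 + 0 + 0 + 1 + 1 + 0 = 4 ≡ 0 (mod 2).
s = (0, 0, 1, 0)^T — this equals column 2 of H (binary 0010), so error is at position 2.
Correct: flip bit 2 of r = 111101010010110 to get c = 101101010010110.


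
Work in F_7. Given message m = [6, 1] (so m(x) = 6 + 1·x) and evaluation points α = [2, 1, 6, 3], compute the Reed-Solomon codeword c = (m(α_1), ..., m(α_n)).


c = [1, 0, 5, 2]

Message polynomial: m(x) = 6 + 1·x (mod 7).
For each evaluation point α_i, compute m(α_i) mod 7:
  α_1 = 2: Horner steps 1 → 1, so m(2) = 1.
  α_2 = 1: Horner steps 1 → 0, so m(1) = 0.
  α_3 = 6: Horner steps 1 → 5, so m(6) = 5.
  α_4 = 3: Horner steps 1 → 2, so m(3) = 2.
Codeword c = [1, 0, 5, 2] ∈ F_7^4.


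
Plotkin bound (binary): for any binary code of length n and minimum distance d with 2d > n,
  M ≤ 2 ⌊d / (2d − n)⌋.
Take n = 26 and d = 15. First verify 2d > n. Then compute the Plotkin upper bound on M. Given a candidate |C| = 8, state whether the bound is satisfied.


Plotkin bound M ≤ 6; given |C| = 8 > bound (violated).

Check applicability: 2d = 30, n = 26.
2d − n = 4 > 0, so Plotkin applies.
Compute d/(2d−n) = 15/4 ≈ 3.7500.
⌊d/(2d−n)⌋ = 3.
Plotkin bound: M ≤ 2·3 = 6.
Given |C| = 8, check: VIOLATED.
This |C| is above the Plotkin bound, so no binary code with n = 26, d = 15 and 8 codewords exists.


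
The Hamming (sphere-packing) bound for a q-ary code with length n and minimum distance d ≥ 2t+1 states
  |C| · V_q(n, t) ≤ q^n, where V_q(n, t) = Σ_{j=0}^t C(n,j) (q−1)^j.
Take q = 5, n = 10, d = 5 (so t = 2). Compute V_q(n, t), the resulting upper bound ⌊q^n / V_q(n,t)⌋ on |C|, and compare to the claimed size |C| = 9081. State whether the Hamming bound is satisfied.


V_q(n, t) = 761, q^n = 9765625, Hamming bound = 12832, |C| = 9081 ≤ bound (satisfied).

Step 1: Compute V_q(n, t) = Σ_{j=0}^2 C(n, j) (q−1)^j.
  j = 0: C(10,0)·(4)^0 = 1·1 = 1.
  j = 1: C(10,1)·(4)^1 = 10·4 = 40.
  j = 2: C(10,2)·(4)^2 = 45·16 = 720.
  V_q(n, t) = 1 + 40 + 720 = 761.
Step 2: q^n = 5^10 = 9765625.
Step 3: Hamming bound ⌊q^n / V_q(n,t)⌋ = ⌊9765625/761⌋ = 12832.
Step 4: Compare |C| = 9081 to 12832: satisfied.
The claimed |C| lies below the Hamming bound.


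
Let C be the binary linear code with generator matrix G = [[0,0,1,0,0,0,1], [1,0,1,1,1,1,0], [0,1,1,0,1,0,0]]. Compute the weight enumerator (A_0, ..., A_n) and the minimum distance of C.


Weight distribution: A_0 = 1, A_2 = 1, A_3 = 2, A_4 = 1, A_5 = 2, A_6 = 1. Minimum distance d = 2.

Enumerate all 2^3 = 8 messages m ∈ F_2^3.
For each, compute codeword c = mG in F_2^7, then tally its weight.
  m = 000 → c = 0000000, weight = 0.
  m = 100 → c = 0010001, weight = 2.
  m = 010 → c = 1011110, weight = 5.
  m = 110 → c = 1001111, weight = 5.
  m = 001 → c = 0110100, weight = 3.
  m = 101 → c = 0100101, weight = 3.
  m = 011 → c = 1101010, weight = 4.
  m = 111 → c = 1111011, weight = 6.
Tally weights:
  weight 0: 1 codewords.
  weight 2: 1 codewords.
  weight 3: 2 codewords.
  weight 4: 1 codewords.
  weight 5: 2 codewords.
  weight 6: 1 codewords.
Minimum distance d = smallest w > 0 with A_w > 0 = 2.
Sanity: Σ A_w = 8 = 2^3 = 8 ✓.


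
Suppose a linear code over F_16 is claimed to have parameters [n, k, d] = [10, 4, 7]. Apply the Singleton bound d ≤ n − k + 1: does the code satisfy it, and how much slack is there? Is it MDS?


Singleton RHS = n − k + 1 = 7, slack = 0, bound satisfied, MDS.

Singleton bound: d ≤ n − k + 1.
Here n = 10, k = 4, so n − k + 1 = 7.
Given d = 7, check d ≤ 7: YES.
Slack = (n − k + 1) − d = 0.
The code is MDS (slack = 0).
Description: the claimed parameters are [10, 4, 7]_16; such a code would be MDS (meets Singleton bound).


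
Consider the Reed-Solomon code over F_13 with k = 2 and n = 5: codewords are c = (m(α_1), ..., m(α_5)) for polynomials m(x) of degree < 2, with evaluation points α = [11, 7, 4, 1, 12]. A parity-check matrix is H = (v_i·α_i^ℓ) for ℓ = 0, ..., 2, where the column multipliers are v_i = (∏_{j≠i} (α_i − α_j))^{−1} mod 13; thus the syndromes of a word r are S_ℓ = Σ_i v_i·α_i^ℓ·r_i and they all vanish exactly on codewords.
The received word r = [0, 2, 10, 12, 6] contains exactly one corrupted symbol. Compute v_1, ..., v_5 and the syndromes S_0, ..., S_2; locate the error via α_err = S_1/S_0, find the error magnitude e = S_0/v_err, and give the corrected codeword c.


S = (5, 5, 5), error at position 4, error magnitude e = 7, c = [0, 2, 10, 5, 6].

Step 1: column multipliers v_i = (∏_{j≠i}(α_i − α_j))^{−1} mod 13.
  i = 1 (α = 11): (11−7)(11−4)(11−1)(11−12) = 4·7·10·(−1) = −280 ≡ 6, so v_1 = 6^{−1} = 11 (mod 13).
  i = 2 (α = 7): (7−11)(7−4)(7−1)(7−12) = (−4)·3·6·(−5) = 360 ≡ 9, so v_2 = 9^{−1} = 3 (mod 13).
  i = 3 (α = 4): (4−11)(4−7)(4−1)(4−12) = (−7)·(−3)·3·(−8) = −504 ≡ 3, so v_3 = 3^{−1} = 9 (mod 13).
  i = 4 (α = 1): (1−11)(1−7)(1−4)(1−12) = (−10)·(−6)·(−3)·(−11) = 1980 ≡ 4, so v_4 = 4^{−1} = 10 (mod 13).
  i = 5 (α = 12): (12−11)(12−7)(12−4)(12−1) = 1·5·8·11 = 440 ≡ 11, so v_5 = 11^{−1} = 6 (mod 13).
  v = [11, 3, 9, 10, 6].
Step 2: syndromes of r = [0, 2, 10, 12, 6] (all sums mod 13).
  S_0 = Σ v_i r_i = 11·0 + 3·2 + 9·10 + 10·12 + 6·6 = 252 ≡ 5.
  S_1 = Σ v_i α_i r_i = 11·11·0 + 3·7·2 + 9·4·10 + 10·1·12 + 6·12·6 = 954 ≡ 5.
  α_i^2 mod 13 = [4, 10, 3, 1, 1].
  S_2 = Σ v_i α_i^2 r_i = 11·4·0 + 3·10·2 + 9·3·10 + 10·1·12 + 6·1·6 = 486 ≡ 5.
  S = (5, 5, 5) ≠ 0, so r is not a codeword (an error is present).
Step 3: locate the error. For a single error e at position i, S_ℓ = v_i·e·α_i^ℓ, so α_err = S_1/S_0.
  S_0^{−1} = 5^{−1} = 8 (mod 13), so α_err = 5·8 = 40 ≡ 1 = α_4. Error position i = 4.
  Consistency check: S_2/S_1 = 5·8 = 40 ≡ 1 = α_err ✓ (single-error assumption holds).
Step 4: error magnitude e = S_0/v_4 = S_0·∏_{j≠4}(α_4 − α_j) = 5·4 = 20 ≡ 7 (mod 13).
Step 5: correct position 4: c_4 = r_4 − e = 12 − 7 ≡ 5 (mod 13). Hence c = [0, 2, 10, 5, 6].
  Check: interpolating c through the α_i gives m(x) = 12 + 6·x (degree < 2) with m(α_i) = c_i for every i, so c is indeed a codeword.
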